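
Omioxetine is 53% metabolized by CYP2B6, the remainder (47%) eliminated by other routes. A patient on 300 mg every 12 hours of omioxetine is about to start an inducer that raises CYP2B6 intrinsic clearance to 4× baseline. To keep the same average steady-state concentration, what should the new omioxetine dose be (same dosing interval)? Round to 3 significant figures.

777 mg

The CYP2B6 pathway (53% of clearance) rises to 4× activity: 0.53 × 4 = 2.12.
Non-CYP routes (47%) are unchanged.
CL_new/CL_old = 2.12 + 0.47 = 2.59.
Css,avg = (dose rate)/CL, so holding Css fixed requires dose ∝ CL: 300 × 2.59 = 777 mg.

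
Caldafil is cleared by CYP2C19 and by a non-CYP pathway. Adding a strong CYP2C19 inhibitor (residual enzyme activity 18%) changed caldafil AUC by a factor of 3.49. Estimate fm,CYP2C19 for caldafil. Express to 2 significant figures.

Let x = fm,CYP2C19. Because AUC ∝ 1/CL, relative clearance fell to 1/3.49 = 0.2865.
Only the CYP2C19 route changed, so 0.2865 = x·0.18 + (1 − x), giving x = 0.87.

0.87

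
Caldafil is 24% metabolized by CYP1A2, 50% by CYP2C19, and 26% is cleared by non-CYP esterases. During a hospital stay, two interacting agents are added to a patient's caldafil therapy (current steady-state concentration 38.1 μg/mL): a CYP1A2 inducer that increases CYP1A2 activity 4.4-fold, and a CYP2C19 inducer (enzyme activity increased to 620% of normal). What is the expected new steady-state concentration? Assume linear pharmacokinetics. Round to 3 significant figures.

8.63 μg/mL

The CYP1A2 pathway (24% of clearance) rises to 4.4× activity: 0.24 × 4.4 = 1.056.
The CYP2C19 pathway (50% of clearance) increases to 6.2× activity: 0.5 × 6.2 = 3.1.
The remaining 26% of clearance is unaffected.
CL_new/CL_old = 1.056 + 3.1 + 0.26 = 4.416.
Steady-state concentration ∝ 1/CL: new value = 38.1 / 4.416 = 8.63 μg/mL.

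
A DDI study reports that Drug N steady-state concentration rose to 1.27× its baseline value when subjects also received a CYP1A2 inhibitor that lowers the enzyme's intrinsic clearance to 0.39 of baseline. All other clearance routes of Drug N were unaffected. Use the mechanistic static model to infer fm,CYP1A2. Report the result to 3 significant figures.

Let fm be the CYP1A2 fraction. New clearance relative to baseline = fm × 0.39 + (1 − fm).
Steady-state concentration ratio = 1 / (new CL fraction), so new CL fraction = 1 / 1.27 = 0.7874.
fm × 0.39 + 1 − fm = 0.7874  ⇒  fm × (0.39 − 1) = −0.2126  ⇒  fm = 0.349.

0.349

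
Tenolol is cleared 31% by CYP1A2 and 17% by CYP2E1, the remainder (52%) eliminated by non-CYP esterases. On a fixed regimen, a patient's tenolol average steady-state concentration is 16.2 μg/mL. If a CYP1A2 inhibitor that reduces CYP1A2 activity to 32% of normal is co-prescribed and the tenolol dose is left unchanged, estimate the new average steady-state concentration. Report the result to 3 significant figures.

CYP1A2: 0.31 × 0.32 = 0.0992
CYP2E1: 0.17 (unchanged)
Other: 0.52 (unchanged)
New clearance relative to baseline: 0.0992 + 0.17 + 0.52 = 0.7892.
Average steady-state concentration ∝ 1/CL, so new value = 16.2 / 0.7892 = 20.5 μg/mL.

20.5 μg/mL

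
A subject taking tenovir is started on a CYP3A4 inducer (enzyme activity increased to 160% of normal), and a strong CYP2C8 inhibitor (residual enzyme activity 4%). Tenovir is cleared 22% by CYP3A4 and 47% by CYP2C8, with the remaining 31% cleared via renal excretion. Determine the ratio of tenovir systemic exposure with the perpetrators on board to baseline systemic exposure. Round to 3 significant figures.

1.47

The CYP3A4 pathway (22% of clearance) is boosted to 1.6× activity: 0.22 × 1.6 = 0.352.
The CYP2C8 pathway (47% of clearance) is reduced to 0.04× activity: 0.47 × 0.04 = 0.0188.
The remaining 31% of clearance is unaffected.
Relative clearance = 0.352 + 0.0188 + 0.31 = 0.6808.
Because systemic exposure varies inversely with clearance, the combined effect is 1 / 0.6808 = 1.47.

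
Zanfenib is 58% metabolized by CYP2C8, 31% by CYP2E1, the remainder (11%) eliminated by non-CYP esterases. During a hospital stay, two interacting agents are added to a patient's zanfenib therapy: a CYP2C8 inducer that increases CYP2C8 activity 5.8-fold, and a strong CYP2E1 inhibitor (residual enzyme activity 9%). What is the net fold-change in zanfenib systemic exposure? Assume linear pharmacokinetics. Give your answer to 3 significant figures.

0.286

CYP2C8: 0.58 × 5.8 = 3.364
CYP2E1: 0.31 × 0.09 = 0.0279
Other: 0.11 (unchanged)
CL_new/CL_old = 3.364 + 0.0279 + 0.11 = 3.5019.
Net systemic exposure ratio = 1 / 3.5019 = 0.286.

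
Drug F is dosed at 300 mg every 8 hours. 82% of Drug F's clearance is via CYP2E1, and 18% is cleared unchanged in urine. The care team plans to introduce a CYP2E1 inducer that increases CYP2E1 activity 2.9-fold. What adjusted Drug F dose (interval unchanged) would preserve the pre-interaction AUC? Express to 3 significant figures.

CYP2E1: 0.82 × 2.9 = 2.378
Other: 0.18 (unchanged)
New clearance relative to baseline: 2.378 + 0.18 = 2.558.
Exposure is unchanged when dose changes in proportion to clearance. New dose = 300 mg × 2.558 = 767 mg.

767 mg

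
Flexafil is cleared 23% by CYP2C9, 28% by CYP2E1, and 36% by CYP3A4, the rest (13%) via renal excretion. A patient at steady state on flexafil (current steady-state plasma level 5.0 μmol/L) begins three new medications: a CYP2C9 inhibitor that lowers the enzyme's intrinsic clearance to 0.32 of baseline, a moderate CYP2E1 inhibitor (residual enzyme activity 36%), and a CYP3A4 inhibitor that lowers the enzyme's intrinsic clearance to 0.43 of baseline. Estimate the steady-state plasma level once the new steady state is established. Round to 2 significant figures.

The CYP2C9 pathway (23% of clearance) is reduced to 0.32× activity: 0.23 × 0.32 = 0.0736.
The CYP2E1 pathway (28% of clearance) drops to 0.36× activity: 0.28 × 0.36 = 0.1008.
The CYP3A4 pathway (36% of clearance) is reduced to 0.43× activity: 0.36 × 0.43 = 0.1548.
Non-CYP routes (13%) are unchanged.
CL_new/CL_old = 0.0736 + 0.1008 + 0.1548 + 0.13 = 0.4592.
New steady-state plasma level = 5.0 / 0.4592 = 11 μmol/L (concentration scales inversely with clearance).

11 μmol/L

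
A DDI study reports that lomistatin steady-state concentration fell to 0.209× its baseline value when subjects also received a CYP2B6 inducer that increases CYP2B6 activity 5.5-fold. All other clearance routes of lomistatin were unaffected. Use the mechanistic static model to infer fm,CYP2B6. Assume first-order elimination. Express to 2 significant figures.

CL'/CL = 1 / 0.209 = 4.785
5.5·fm + (1 − fm) = 4.785
fm = (4.785 − 1) / (5.5 − 1) = 0.84

0.84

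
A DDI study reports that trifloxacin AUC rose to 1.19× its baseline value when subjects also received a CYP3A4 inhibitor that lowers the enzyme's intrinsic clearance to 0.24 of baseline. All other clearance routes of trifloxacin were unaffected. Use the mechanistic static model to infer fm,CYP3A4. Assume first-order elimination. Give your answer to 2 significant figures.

0.21

CL'/CL = 1 / 1.19 = 0.8403
0.24·fm + (1 − fm) = 0.8403
fm = (0.8403 − 1) / (0.24 − 1) = 0.21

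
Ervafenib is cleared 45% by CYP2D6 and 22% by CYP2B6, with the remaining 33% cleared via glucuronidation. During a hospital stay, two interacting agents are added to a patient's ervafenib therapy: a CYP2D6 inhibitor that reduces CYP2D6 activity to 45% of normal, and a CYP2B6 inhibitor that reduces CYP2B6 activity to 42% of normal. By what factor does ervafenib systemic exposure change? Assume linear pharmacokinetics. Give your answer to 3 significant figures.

1.60

The CYP2D6 pathway (45% of clearance) is reduced to 0.45× activity: 0.45 × 0.45 = 0.2025.
The CYP2B6 pathway (22% of clearance) drops to 0.42× activity: 0.22 × 0.42 = 0.0924.
Non-CYP routes (33%) are unchanged.
CL_new/CL_old = 0.2025 + 0.0924 + 0.33 = 0.6249.
Net systemic exposure ratio = 1 / 0.6249 = 1.60.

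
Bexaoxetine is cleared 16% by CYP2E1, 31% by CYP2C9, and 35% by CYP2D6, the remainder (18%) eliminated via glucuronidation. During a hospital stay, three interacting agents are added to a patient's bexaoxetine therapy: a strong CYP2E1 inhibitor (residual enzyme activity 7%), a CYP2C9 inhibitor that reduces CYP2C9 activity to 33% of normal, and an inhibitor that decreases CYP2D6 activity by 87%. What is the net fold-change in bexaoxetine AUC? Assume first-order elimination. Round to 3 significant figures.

2.95

The CYP2E1 pathway (16% of clearance) falls to 0.07× activity: 0.16 × 0.07 = 0.0112.
The CYP2C9 pathway (31% of clearance) is reduced to 0.33× activity: 0.31 × 0.33 = 0.1023.
The CYP2D6 pathway (35% of clearance) is reduced to 0.13× activity: 0.35 × 0.13 = 0.0455.
The remaining 18% of clearance is unaffected.
CL_new/CL_old = 0.0112 + 0.1023 + 0.0455 + 0.18 = 0.339.
Net AUC ratio = 1 / 0.339 = 2.95.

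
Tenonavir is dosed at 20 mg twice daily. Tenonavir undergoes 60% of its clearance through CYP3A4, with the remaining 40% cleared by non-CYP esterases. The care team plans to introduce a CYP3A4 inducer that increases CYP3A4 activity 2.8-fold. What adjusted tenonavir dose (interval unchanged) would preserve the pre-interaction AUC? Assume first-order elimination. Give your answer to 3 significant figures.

41.6 mg

CYP3A4: 0.6 × 2.8 = 1.68
Other: 0.4 (unchanged)
CL_new/CL_old = 1.68 + 0.4 = 2.08.
Css,avg = (dose rate)/CL, so holding Css fixed requires dose ∝ CL: 20 × 2.08 = 41.6 mg.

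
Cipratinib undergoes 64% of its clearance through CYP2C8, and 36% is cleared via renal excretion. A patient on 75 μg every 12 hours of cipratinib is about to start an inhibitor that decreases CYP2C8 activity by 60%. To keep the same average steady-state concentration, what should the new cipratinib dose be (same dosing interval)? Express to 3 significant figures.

46.2 μg

CYP2C8: 0.64 × 0.4 = 0.256
Other: 0.36 (unchanged)
New clearance relative to baseline: 0.256 + 0.36 = 0.616.
Exposure is unchanged when dose changes in proportion to clearance. New dose = 75 μg × 0.616 = 46.2 μg.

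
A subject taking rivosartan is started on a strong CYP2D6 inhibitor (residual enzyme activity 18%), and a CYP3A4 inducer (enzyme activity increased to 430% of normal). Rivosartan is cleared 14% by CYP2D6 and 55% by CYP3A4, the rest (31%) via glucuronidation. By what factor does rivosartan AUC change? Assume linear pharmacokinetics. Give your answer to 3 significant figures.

The CYP2D6 pathway (14% of clearance) falls to 0.18× activity: 0.14 × 0.18 = 0.0252.
The CYP3A4 pathway (55% of clearance) is boosted to 4.3× activity: 0.55 × 4.3 = 2.365.
Non-CYP routes (31%) are unchanged.
New clearance relative to baseline: 0.0252 + 2.365 + 0.31 = 2.7002.
Net AUC ratio = 1 / 2.7002 = 0.370.

0.370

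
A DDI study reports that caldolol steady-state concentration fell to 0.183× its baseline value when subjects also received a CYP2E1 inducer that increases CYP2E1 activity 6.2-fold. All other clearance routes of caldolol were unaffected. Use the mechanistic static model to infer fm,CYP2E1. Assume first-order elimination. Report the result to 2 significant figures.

CL'/CL = 1 / 0.183 = 5.464
6.2·fm + (1 − fm) = 5.464
fm = (5.464 − 1) / (6.2 − 1) = 0.86

0.86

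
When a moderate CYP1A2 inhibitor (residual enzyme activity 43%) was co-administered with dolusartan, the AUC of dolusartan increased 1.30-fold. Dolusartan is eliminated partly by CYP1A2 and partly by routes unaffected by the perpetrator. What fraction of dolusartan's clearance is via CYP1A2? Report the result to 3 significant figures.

Call the CYP1A2 fraction fm. After the interaction, CL_new/CL_old = fm × 0.43 + (1 − fm).
AUC ratio = 1 / (new CL fraction), so new CL fraction = 1 / 1.30 = 0.7692.
fm × 0.43 + 1 − fm = 0.7692  ⇒  fm × (0.43 − 1) = −0.2308  ⇒  fm = 0.405.

0.405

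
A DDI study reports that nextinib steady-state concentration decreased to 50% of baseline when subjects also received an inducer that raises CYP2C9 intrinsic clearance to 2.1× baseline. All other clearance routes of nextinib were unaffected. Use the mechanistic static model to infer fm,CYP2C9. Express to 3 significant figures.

0.909

CL'/CL = 1 / 0.500 = 2
2.1·fm + (1 − fm) = 2
fm = (2 − 1) / (2.1 − 1) = 0.909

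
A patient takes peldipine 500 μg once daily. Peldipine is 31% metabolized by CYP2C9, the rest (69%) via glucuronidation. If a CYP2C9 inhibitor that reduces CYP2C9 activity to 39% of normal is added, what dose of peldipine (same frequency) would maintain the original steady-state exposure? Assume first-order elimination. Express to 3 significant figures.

CYP2C9: 0.31 × 0.39 = 0.1209
Other: 0.69 (unchanged)
Relative clearance = 0.1209 + 0.69 = 0.8109.
To maintain the same steady-state level, dose must scale with clearance: new dose = 500 × 0.8109 = 405 μg.

405 μg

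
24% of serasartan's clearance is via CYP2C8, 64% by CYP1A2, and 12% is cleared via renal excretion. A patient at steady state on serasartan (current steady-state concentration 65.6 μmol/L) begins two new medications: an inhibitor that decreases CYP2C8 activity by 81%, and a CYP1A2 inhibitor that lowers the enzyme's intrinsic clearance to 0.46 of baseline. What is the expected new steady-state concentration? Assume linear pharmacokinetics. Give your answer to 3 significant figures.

143 μmol/L

CYP2C8: 0.24 × 0.19 = 0.0456
CYP1A2: 0.64 × 0.46 = 0.2944
Other: 0.12 (unchanged)
New clearance relative to baseline: 0.0456 + 0.2944 + 0.12 = 0.46.
Steady-state concentration ∝ 1/CL: new value = 65.6 / 0.46 = 143 μmol/L.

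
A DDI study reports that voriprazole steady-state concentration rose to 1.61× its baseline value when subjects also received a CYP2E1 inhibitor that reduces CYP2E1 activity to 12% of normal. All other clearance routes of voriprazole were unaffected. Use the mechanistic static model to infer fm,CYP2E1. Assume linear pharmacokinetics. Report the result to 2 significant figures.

Let fm be the CYP2E1 fraction. New clearance relative to baseline = fm × 0.12 + (1 − fm).
Steady-state concentration ratio = 1 / (new CL fraction), so new CL fraction = 1 / 1.61 = 0.6211.
fm × 0.12 + 1 − fm = 0.6211  ⇒  fm × (0.12 − 1) = −0.3789  ⇒  fm = 0.43.

0.43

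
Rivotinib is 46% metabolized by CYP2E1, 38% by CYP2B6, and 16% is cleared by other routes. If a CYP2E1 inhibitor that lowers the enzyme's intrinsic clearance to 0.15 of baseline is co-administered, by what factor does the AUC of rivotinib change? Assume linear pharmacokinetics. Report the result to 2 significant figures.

The CYP2E1 pathway (46% of clearance) is reduced to 0.15× activity: 0.46 × 0.15 = 0.069.
CYP2B6 (38%) and the residual 16% are unaffected.
New clearance relative to baseline: 0.069 + 0.38 + 0.16 = 0.609.
AUC is inversely proportional to clearance, so the fold-change is 1 / 0.609 = 1.6.

1.6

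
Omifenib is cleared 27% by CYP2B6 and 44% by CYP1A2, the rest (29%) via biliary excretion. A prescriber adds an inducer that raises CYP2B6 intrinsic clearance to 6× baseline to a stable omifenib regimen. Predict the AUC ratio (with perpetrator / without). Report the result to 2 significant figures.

The CYP2B6 pathway (27% of clearance) is boosted to 6× activity: 0.27 × 6 = 1.62.
CYP1A2 (44%) and the residual 29% are unaffected.
CL_new/CL_old = 1.62 + 0.44 + 0.29 = 2.35.
AUC is inversely proportional to clearance, so the fold-change is 1 / 2.35 = 0.43.

0.43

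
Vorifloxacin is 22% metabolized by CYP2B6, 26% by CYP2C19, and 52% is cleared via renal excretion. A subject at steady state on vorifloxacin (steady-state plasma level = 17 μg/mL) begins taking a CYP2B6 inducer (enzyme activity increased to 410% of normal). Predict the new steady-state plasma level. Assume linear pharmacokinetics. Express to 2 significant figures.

The CYP2B6 pathway (22% of clearance) is boosted to 4.1× activity: 0.22 × 4.1 = 0.902.
CYP2C19 (26%) and the residual 52% are unaffected.
Relative clearance = 0.902 + 0.26 + 0.52 = 1.682.
New steady-state plasma level = baseline ÷ relative clearance = 17 / 1.682 = 10 μg/mL.

10 μg/mL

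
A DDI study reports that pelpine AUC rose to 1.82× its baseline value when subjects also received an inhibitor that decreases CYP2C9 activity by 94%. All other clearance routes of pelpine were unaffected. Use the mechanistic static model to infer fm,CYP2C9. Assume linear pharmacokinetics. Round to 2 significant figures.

0.48

Let x = fm,CYP2C9. Because AUC ∝ 1/CL, relative clearance fell to 1/1.82 = 0.5495.
Only the CYP2C9 route changed, so 0.5495 = x·0.06 + (1 − x), giving x = 0.48.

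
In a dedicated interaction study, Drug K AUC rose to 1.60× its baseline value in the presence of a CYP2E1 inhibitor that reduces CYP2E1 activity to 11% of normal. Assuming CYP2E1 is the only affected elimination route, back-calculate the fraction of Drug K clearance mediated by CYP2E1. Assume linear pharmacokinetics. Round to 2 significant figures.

0.42

Let fm be the CYP2E1 fraction. New clearance relative to baseline = fm × 0.11 + (1 − fm).
AUC ratio = 1 / (new CL fraction), so new CL fraction = 1 / 1.60 = 0.625.
fm × 0.11 + 1 − fm = 0.625  ⇒  fm × (0.11 − 1) = −0.375  ⇒  fm = 0.42.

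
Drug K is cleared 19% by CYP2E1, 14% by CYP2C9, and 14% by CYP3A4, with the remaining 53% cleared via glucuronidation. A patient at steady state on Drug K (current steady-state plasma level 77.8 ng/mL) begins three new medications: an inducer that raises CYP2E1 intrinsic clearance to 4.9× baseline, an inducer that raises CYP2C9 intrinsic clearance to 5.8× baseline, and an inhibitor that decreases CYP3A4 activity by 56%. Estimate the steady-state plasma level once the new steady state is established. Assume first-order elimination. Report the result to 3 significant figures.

33.3 ng/mL

The CYP2E1 pathway (19% of clearance) is boosted to 4.9× activity: 0.19 × 4.9 = 0.931.
The CYP2C9 pathway (14% of clearance) is boosted to 5.8× activity: 0.14 × 5.8 = 0.812.
The CYP3A4 pathway (14% of clearance) falls to 0.44× activity: 0.14 × 0.44 = 0.0616.
Non-CYP routes (53%) are unchanged.
New clearance relative to baseline: 0.931 + 0.812 + 0.0616 + 0.53 = 2.3346.
New steady-state plasma level = 77.8 / 2.3346 = 33.3 ng/mL (concentration scales inversely with clearance).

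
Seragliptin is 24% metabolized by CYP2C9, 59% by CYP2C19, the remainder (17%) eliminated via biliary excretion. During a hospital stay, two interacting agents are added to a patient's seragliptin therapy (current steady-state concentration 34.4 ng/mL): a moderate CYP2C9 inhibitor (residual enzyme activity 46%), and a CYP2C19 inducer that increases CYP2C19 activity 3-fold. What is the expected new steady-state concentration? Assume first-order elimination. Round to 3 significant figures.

16.8 ng/mL

The CYP2C9 pathway (24% of clearance) is reduced to 0.46× activity: 0.24 × 0.46 = 0.1104.
The CYP2C19 pathway (59% of clearance) is boosted to 3× activity: 0.59 × 3 = 1.77.
The remaining 17% of clearance is unaffected.
New clearance relative to baseline: 0.1104 + 1.77 + 0.17 = 2.0504.
Steady-state concentration ∝ 1/CL: new value = 34.4 / 2.0504 = 16.8 ng/mL.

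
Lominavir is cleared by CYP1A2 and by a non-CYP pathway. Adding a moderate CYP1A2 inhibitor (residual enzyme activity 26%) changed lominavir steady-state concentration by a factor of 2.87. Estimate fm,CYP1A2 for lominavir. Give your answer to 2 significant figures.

0.88

CL'/CL = 1 / 2.87 = 0.3484
0.26·fm + (1 − fm) = 0.3484
fm = (0.3484 − 1) / (0.26 − 1) = 0.88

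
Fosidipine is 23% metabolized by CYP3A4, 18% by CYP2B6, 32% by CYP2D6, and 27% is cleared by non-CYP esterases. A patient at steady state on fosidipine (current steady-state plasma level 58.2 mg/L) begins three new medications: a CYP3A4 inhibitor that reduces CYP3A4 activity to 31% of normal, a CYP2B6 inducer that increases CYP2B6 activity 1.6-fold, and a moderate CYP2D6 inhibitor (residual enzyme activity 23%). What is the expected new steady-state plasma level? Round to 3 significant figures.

CYP3A4: 0.23 × 0.31 = 0.0713
CYP2B6: 0.18 × 1.6 = 0.288
CYP2D6: 0.32 × 0.23 = 0.0736
Other: 0.27 (unchanged)
New clearance relative to baseline: 0.0713 + 0.288 + 0.0736 + 0.27 = 0.7029.
Dividing the baseline by the relative clearance: 58.2 / 0.7029 = 82.8 mg/L.

82.8 mg/L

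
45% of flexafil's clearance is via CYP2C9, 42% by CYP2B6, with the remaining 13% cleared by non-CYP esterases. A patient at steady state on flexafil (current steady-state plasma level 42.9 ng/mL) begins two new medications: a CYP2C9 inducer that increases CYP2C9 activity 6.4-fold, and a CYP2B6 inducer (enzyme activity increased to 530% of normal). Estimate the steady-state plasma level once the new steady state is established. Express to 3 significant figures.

CYP2C9: 0.45 × 6.4 = 2.88
CYP2B6: 0.42 × 5.3 = 2.226
Other: 0.13 (unchanged)
New clearance relative to baseline: 2.88 + 2.226 + 0.13 = 5.236.
Steady-state plasma level ∝ 1/CL: new value = 42.9 / 5.236 = 8.19 ng/mL.

8.19 ng/mL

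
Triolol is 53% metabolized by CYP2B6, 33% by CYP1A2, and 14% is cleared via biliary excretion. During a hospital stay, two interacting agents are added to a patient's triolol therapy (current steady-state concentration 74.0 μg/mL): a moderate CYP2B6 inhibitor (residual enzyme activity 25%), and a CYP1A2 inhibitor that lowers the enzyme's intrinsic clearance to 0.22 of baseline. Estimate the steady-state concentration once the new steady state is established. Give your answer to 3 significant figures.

214 μg/mL

CYP2B6: 0.53 × 0.25 = 0.1325
CYP1A2: 0.33 × 0.22 = 0.0726
Other: 0.14 (unchanged)
CL_new/CL_old = 0.1325 + 0.0726 + 0.14 = 0.3451.
New steady-state concentration = 74.0 / 0.3451 = 214 μg/mL (concentration scales inversely with clearance).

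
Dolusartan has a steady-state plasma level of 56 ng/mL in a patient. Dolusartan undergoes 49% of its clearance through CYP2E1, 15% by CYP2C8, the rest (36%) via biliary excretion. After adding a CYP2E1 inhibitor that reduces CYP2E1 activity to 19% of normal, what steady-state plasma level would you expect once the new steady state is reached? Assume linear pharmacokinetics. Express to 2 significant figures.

The CYP2E1 pathway (49% of clearance) drops to 0.19× activity: 0.49 × 0.19 = 0.0931.
CYP2C8 (15%) and the residual 36% are unaffected.
CL_new/CL_old = 0.0931 + 0.15 + 0.36 = 0.6031.
With dosing unchanged, steady-state plasma level scales as 1/CL: 56 / 0.6031 = 93 ng/mL.

93 ng/mL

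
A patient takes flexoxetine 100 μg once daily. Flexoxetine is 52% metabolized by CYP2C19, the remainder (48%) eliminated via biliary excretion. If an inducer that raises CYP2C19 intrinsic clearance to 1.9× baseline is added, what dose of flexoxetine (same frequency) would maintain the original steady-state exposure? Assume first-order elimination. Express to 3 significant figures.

147 μg

The CYP2C19 pathway (52% of clearance) increases to 1.9× activity: 0.52 × 1.9 = 0.988.
The remaining 48% of clearance is unaffected.
CL_new/CL_old = 0.988 + 0.48 = 1.468.
Exposure is unchanged when dose changes in proportion to clearance. New dose = 100 μg × 1.468 = 147 μg.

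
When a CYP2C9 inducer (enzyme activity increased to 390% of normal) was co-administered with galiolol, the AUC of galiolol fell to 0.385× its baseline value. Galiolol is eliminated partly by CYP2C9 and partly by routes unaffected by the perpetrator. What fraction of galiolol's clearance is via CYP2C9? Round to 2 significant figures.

0.55

CL'/CL = 1 / 0.385 = 2.597
3.9·fm + (1 − fm) = 2.597
fm = (2.597 − 1) / (3.9 − 1) = 0.55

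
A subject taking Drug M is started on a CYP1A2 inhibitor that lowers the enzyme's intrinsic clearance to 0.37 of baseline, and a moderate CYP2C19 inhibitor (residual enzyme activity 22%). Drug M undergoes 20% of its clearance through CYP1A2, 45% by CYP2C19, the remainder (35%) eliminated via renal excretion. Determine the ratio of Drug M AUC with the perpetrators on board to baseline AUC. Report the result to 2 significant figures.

1.9

The CYP1A2 pathway (20% of clearance) falls to 0.37× activity: 0.2 × 0.37 = 0.074.
The CYP2C19 pathway (45% of clearance) is reduced to 0.22× activity: 0.45 × 0.22 = 0.099.
The remaining 35% of clearance is unaffected.
CL_new/CL_old = 0.074 + 0.099 + 0.35 = 0.523.
Net AUC ratio = 1 / 0.523 = 1.9.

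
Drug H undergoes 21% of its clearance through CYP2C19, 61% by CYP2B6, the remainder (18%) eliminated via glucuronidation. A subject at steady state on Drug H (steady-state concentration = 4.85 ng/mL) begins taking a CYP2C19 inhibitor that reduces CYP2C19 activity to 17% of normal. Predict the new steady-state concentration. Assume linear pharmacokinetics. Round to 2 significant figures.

The CYP2C19 pathway (21% of clearance) is reduced to 0.17× activity: 0.21 × 0.17 = 0.0357.
CYP2B6 (61%) and the residual 18% are unaffected.
New clearance relative to baseline: 0.0357 + 0.61 + 0.18 = 0.8257.
New steady-state concentration = baseline ÷ relative clearance = 4.85 / 0.8257 = 5.9 ng/mL.

5.9 ng/mL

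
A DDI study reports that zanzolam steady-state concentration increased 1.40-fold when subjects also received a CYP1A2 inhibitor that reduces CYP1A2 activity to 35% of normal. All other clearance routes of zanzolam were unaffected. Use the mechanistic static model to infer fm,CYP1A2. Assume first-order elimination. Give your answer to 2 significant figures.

Let fm be the CYP1A2 fraction. New clearance relative to baseline = fm × 0.35 + (1 − fm).
Steady-state concentration ratio = 1 / (new CL fraction), so new CL fraction = 1 / 1.40 = 0.7143.
fm × 0.35 + 1 − fm = 0.7143  ⇒  fm × (0.35 − 1) = −0.2857  ⇒  fm = 0.44.

0.44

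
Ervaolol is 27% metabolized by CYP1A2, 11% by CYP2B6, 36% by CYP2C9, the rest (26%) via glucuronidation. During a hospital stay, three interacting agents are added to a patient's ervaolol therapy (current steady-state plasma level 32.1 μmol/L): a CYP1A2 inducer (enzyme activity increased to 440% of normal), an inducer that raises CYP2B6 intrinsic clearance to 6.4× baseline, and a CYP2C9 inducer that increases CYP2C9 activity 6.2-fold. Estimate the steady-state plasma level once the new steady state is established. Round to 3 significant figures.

7.32 μmol/L

The CYP1A2 pathway (27% of clearance) is boosted to 4.4× activity: 0.27 × 4.4 = 1.188.
The CYP2B6 pathway (11% of clearance) rises to 6.4× activity: 0.11 × 6.4 = 0.704.
The CYP2C9 pathway (36% of clearance) rises to 6.2× activity: 0.36 × 6.2 = 2.232.
Non-CYP routes (26%) are unchanged.
Relative clearance = 1.188 + 0.704 + 2.232 + 0.26 = 4.384.
Dividing the baseline by the relative clearance: 32.1 / 4.384 = 7.32 μmol/L.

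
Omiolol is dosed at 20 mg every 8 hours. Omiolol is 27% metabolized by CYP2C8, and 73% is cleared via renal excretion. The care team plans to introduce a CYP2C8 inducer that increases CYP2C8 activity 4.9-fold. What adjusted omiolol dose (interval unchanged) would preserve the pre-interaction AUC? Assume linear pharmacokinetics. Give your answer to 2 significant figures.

The CYP2C8 pathway (27% of clearance) increases to 4.9× activity: 0.27 × 4.9 = 1.323.
The remaining 73% of clearance is unaffected.
CL_new/CL_old = 1.323 + 0.73 = 2.053.
To maintain the same steady-state level, dose must scale with clearance: new dose = 20 × 2.053 = 41 mg.

41 mg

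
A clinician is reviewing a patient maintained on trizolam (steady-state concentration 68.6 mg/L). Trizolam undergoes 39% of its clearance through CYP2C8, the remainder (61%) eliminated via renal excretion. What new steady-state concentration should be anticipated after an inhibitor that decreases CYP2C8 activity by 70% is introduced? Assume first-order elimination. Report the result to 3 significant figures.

94.4 mg/L

CYP2C8: 0.39 × 0.3 = 0.117
Other: 0.61 (unchanged)
Relative clearance = 0.117 + 0.61 = 0.727.
New steady-state concentration = baseline ÷ relative clearance = 68.6 / 0.727 = 94.4 mg/L.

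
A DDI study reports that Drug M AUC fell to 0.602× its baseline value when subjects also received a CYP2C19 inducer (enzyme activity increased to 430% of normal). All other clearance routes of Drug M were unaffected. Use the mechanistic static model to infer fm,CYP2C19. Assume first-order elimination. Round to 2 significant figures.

Call the CYP2C19 fraction fm. After the interaction, CL_new/CL_old = fm × 4.3 + (1 − fm).
AUC ratio = 1 / (new CL fraction), so new CL fraction = 1 / 0.602 = 1.661.
fm × 4.3 + 1 − fm = 1.661  ⇒  fm × (4.3 − 1) = 0.6611  ⇒  fm = 0.20.

0.20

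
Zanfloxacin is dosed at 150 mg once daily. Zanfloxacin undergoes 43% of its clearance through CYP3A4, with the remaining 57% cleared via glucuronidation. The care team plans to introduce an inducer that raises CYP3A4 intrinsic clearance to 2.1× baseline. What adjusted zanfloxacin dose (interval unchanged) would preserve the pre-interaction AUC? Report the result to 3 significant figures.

221 mg

CYP3A4: 0.43 × 2.1 = 0.903
Other: 0.57 (unchanged)
CL_new/CL_old = 0.903 + 0.57 = 1.473.
Css,avg = (dose rate)/CL, so holding Css fixed requires dose ∝ CL: 150 × 1.473 = 221 mg.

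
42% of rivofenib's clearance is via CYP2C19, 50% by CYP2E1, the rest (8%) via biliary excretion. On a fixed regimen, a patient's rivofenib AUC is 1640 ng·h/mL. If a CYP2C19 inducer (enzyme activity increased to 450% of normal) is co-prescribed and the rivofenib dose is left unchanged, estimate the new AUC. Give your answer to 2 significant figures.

The CYP2C19 pathway (42% of clearance) is boosted to 4.5× activity: 0.42 × 4.5 = 1.89.
CYP2E1 (50%) and the residual 8% are unaffected.
New clearance relative to baseline: 1.89 + 0.5 + 0.08 = 2.47.
New AUC = baseline ÷ relative clearance = 1640 / 2.47 = 6.6 × 10² ng·h/mL.

6.6 × 10² ng·h/mL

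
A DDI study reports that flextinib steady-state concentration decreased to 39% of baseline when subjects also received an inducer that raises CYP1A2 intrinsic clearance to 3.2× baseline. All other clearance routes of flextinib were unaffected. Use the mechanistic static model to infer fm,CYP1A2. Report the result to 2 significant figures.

0.71

Call the CYP1A2 fraction fm. After the interaction, CL_new/CL_old = fm × 3.2 + (1 − fm).
Steady-state concentration ratio = 1 / (new CL fraction), so new CL fraction = 1 / 0.390 = 2.564.
fm × 3.2 + 1 − fm = 2.564  ⇒  fm × (3.2 − 1) = 1.564  ⇒  fm = 0.71.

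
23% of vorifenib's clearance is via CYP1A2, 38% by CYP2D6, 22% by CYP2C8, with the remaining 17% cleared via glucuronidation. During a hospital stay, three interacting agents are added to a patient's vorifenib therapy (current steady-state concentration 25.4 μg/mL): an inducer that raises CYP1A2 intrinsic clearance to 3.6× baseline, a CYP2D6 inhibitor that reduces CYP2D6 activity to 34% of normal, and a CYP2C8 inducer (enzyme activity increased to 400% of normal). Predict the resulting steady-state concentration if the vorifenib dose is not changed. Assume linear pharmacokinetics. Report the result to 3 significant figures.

The CYP1A2 pathway (23% of clearance) increases to 3.6× activity: 0.23 × 3.6 = 0.828.
The CYP2D6 pathway (38% of clearance) falls to 0.34× activity: 0.38 × 0.34 = 0.1292.
The CYP2C8 pathway (22% of clearance) increases to 4× activity: 0.22 × 4 = 0.88.
Non-CYP routes (17%) are unchanged.
Relative clearance = 0.828 + 0.1292 + 0.88 + 0.17 = 2.0072.
New steady-state concentration = 25.4 / 2.0072 = 12.7 μg/mL (concentration scales inversely with clearance).

12.7 μg/mL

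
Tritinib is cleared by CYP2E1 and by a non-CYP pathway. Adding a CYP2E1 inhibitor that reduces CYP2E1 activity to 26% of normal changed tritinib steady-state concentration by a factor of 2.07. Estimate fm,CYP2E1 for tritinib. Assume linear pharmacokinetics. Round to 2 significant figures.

0.70

CL'/CL = 1 / 2.07 = 0.4831
0.26·fm + (1 − fm) = 0.4831
fm = (0.4831 − 1) / (0.26 − 1) = 0.70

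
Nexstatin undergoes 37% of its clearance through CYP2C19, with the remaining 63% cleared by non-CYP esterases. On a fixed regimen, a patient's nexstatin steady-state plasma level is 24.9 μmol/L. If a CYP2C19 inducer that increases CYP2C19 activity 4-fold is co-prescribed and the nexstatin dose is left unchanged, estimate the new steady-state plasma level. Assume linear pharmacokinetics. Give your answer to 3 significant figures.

11.8 μmol/L

CYP2C19: 0.37 × 4 = 1.48
Other: 0.63 (unchanged)
Relative clearance = 1.48 + 0.63 = 2.11.
Steady-state plasma level ∝ 1/CL, so new value = 24.9 / 2.11 = 11.8 μmol/L.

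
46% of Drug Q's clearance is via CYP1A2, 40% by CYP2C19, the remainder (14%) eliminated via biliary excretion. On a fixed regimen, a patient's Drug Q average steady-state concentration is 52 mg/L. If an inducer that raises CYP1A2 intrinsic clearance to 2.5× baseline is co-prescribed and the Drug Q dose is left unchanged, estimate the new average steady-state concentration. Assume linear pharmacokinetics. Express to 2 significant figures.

The CYP1A2 pathway (46% of clearance) increases to 2.5× activity: 0.46 × 2.5 = 1.15.
CYP2C19 (40%) and the residual 14% are unaffected.
Relative clearance = 1.15 + 0.4 + 0.14 = 1.69.
With dosing unchanged, average steady-state concentration scales as 1/CL: 52 / 1.69 = 31 mg/L.

31 mg/L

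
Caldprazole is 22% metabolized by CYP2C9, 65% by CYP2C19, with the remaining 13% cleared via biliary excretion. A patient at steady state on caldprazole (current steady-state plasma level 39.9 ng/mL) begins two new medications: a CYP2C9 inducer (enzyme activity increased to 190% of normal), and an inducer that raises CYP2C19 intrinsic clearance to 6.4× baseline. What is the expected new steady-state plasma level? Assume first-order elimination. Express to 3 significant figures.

CYP2C9: 0.22 × 1.9 = 0.418
CYP2C19: 0.65 × 6.4 = 4.16
Other: 0.13 (unchanged)
Relative clearance = 0.418 + 4.16 + 0.13 = 4.708.
Dividing the baseline by the relative clearance: 39.9 / 4.708 = 8.47 ng/mL.

8.47 ng/mL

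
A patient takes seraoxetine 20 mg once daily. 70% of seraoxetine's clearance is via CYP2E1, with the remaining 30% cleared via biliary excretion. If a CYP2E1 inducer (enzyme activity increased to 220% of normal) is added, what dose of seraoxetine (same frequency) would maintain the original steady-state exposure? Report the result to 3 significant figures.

The CYP2E1 pathway (70% of clearance) is boosted to 2.2× activity: 0.7 × 2.2 = 1.54.
The remaining 30% of clearance is unaffected.
CL_new/CL_old = 1.54 + 0.3 = 1.84.
Css,avg = (dose rate)/CL, so holding Css fixed requires dose ∝ CL: 20 × 1.84 = 36.8 mg.

36.8 mg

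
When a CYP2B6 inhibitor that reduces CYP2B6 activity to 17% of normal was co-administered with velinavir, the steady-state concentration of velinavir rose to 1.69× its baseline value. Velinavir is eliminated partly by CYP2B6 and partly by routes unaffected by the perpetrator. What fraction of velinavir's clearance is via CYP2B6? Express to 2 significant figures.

0.49

Let x = fm,CYP2B6. Because steady-state concentration ∝ 1/CL, relative clearance fell to 1/1.69 = 0.5917.
Only the CYP2B6 route changed, so 0.5917 = x·0.17 + (1 − x), giving x = 0.49.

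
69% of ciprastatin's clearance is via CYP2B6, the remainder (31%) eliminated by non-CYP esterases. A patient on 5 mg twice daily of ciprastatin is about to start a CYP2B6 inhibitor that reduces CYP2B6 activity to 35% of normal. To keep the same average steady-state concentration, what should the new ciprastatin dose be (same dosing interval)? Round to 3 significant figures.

The CYP2B6 pathway (69% of clearance) drops to 0.35× activity: 0.69 × 0.35 = 0.2415.
Non-CYP routes (31%) are unchanged.
Relative clearance = 0.2415 + 0.31 = 0.5515.
Css,avg = (dose rate)/CL, so holding Css fixed requires dose ∝ CL: 5 × 0.5515 = 2.76 mg.

2.76 mg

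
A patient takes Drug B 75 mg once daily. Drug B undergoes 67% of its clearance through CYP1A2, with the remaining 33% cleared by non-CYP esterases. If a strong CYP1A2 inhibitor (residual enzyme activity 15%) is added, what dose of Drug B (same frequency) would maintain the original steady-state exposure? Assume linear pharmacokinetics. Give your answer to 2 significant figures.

CYP1A2: 0.67 × 0.15 = 0.1005
Other: 0.33 (unchanged)
Relative clearance = 0.1005 + 0.33 = 0.4305.
To maintain the same steady-state level, dose must scale with clearance: new dose = 75 × 0.4305 = 32 mg.

32 mg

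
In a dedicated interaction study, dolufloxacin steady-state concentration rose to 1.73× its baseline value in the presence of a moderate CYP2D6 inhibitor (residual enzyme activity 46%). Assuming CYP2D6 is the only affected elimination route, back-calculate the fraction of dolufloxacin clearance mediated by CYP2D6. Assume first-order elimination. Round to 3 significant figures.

0.781

Let x = fm,CYP2D6. Because steady-state concentration ∝ 1/CL, relative clearance fell to 1/1.73 = 0.578.
Setting x·0.46 + (1 − x) = 0.578 and solving: x = (0.578 − 1)/(0.46 − 1) = 0.781.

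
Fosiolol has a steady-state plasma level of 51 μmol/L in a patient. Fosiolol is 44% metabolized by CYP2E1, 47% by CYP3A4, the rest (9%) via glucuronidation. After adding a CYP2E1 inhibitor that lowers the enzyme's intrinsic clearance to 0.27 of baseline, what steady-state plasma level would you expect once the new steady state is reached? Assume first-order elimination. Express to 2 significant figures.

75 μmol/L

CYP2E1: 0.44 × 0.27 = 0.1188
CYP3A4: 0.47 (unchanged)
Other: 0.09 (unchanged)
CL_new/CL_old = 0.1188 + 0.47 + 0.09 = 0.6788.
With dosing unchanged, steady-state plasma level scales as 1/CL: 51 / 0.6788 = 75 μmol/L.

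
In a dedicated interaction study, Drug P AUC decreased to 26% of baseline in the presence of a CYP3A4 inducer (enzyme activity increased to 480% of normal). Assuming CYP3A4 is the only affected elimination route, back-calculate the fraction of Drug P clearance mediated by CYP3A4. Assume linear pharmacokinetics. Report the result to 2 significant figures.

CL'/CL = 1 / 0.260 = 3.846
4.8·fm + (1 − fm) = 3.846
fm = (3.846 − 1) / (4.8 − 1) = 0.75

0.75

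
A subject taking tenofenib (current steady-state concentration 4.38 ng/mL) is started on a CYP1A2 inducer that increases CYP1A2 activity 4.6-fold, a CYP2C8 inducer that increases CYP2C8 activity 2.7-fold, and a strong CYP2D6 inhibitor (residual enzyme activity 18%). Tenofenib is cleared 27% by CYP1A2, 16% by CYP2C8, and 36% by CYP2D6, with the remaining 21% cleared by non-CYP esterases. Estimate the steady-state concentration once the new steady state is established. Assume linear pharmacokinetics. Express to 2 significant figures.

The CYP1A2 pathway (27% of clearance) increases to 4.6× activity: 0.27 × 4.6 = 1.242.
The CYP2C8 pathway (16% of clearance) rises to 2.7× activity: 0.16 × 2.7 = 0.432.
The CYP2D6 pathway (36% of clearance) falls to 0.18× activity: 0.36 × 0.18 = 0.0648.
Non-CYP routes (21%) are unchanged.
Relative clearance = 1.242 + 0.432 + 0.0648 + 0.21 = 1.9488.
Dividing the baseline by the relative clearance: 4.38 / 1.9488 = 2.2 ng/mL.

2.2 ng/mL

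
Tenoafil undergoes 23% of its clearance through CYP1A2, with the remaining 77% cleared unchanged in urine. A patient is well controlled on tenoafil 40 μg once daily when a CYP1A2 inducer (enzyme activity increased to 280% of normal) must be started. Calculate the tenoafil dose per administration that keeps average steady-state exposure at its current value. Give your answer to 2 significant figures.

57 μg

The CYP1A2 pathway (23% of clearance) is boosted to 2.8× activity: 0.23 × 2.8 = 0.644.
Non-CYP routes (77%) are unchanged.
Relative clearance = 0.644 + 0.77 = 1.414.
Exposure is unchanged when dose changes in proportion to clearance. New dose = 40 μg × 1.414 = 57 μg.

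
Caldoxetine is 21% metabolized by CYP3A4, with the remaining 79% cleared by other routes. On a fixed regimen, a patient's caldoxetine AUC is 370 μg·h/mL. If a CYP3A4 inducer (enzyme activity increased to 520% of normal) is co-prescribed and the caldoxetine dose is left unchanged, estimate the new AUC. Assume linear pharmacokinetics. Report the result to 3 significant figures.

197 μg·h/mL

CYP3A4: 0.21 × 5.2 = 1.092
Other: 0.79 (unchanged)
CL_new/CL_old = 1.092 + 0.79 = 1.882.
AUC ∝ 1/CL, so new value = 370 / 1.882 = 197 μg·h/mL.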